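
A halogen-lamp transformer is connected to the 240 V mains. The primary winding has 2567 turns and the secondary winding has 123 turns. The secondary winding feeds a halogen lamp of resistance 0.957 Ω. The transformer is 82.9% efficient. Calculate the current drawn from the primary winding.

I_p ≈ 0.695 A

V_s = 240 × 123/2567 = 11.500 V.
I_s = V_s/R = 11.500/0.957 = 12.017 A.
P_out = V_s I_s = 11.500 × 12.017 = 138.19 W.
P_in = P_out/η = 138.19/0.829 = 166.69 W.
I_p = P_in/V_p = 166.69/240 = 0.695 A.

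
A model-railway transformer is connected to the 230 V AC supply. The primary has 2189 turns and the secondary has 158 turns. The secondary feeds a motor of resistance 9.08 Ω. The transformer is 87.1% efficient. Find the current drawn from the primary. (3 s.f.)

V_s = 230 × 158/2189 = 16.601 V.
I_s = V_s/R = 16.601/9.08 = 1.8283 A.
P_out = V_s I_s = 16.601 × 1.8283 = 30.352 W.
P_in = P_out/η = 30.352/0.871 = 34.848 W.
I_p = P_in/V_p = 34.848/230 = 0.152 A.

I_p ≈ 0.152 A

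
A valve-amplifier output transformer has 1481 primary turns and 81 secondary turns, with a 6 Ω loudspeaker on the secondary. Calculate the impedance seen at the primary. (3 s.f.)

Z_p = (N_p/N_s)² × Z_s = (1481/81)² × 6 = 2010 Ω.

Z_p ≈ 2010 Ω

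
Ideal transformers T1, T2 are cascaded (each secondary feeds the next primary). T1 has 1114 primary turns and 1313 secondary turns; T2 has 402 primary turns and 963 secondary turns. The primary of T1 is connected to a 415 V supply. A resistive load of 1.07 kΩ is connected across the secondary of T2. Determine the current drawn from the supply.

After T1: V = 415.00 × 1313/1114 = 489.13 V.
After T2: V = 489.13 × 963/402 = 1171.7 V.
I_load = 1171.7/1070 = 1.0951 A, so P_out = 1171.7 × 1.0951 = 1283.1 W.
All ideal ⇒ P_in = P_out, so I_supply = 1283.1/415 = 3.09 A.

I_supply ≈ 3.09 A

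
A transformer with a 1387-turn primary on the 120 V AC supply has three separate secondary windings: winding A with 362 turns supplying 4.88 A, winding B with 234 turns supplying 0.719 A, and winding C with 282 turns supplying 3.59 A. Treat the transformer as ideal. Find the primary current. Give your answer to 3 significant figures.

V_A = 120 × 362/1387 = 31.319 V; V_B = 120 × 234/1387 = 20.245 V; V_C = 120 × 282/1387 = 24.398 V.
P_out = V_A I_A + V_B I_B + V_C I_C = 31.319×4.88 + 20.245×0.719 + 24.398×3.59 = 152.84 + 14.556 + 87.589 = 254.98 W.
Ideal ⇒ P_in = P_out, so I_p = P_out/V_p = 254.98/120 = 2.12 A.

I_p ≈ 2.12 A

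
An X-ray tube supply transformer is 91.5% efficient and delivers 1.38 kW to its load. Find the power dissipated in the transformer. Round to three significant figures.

P_in = P_out/η = 1380/0.915 = 1508.20 W.
P_loss = P_in − P_out = 1508.20 − 1380 = 128 W.

P_loss ≈ 128 W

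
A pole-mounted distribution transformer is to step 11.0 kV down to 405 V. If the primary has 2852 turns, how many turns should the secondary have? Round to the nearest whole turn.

N_s/N_p = V_s/V_p, so N_s = 2852 × 405/11000 = 105.0 ≈ 105 turns.

N_s = 105 turns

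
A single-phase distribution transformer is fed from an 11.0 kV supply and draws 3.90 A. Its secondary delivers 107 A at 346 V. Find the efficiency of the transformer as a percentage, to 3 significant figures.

η ≈ 86.3%

P_in = 11000 × 3.90 = 42900.0 W.
P_out = 346 × 107 = 37022.0 W.
η = P_out/P_in = 37022.0/42900.0 = 0.863.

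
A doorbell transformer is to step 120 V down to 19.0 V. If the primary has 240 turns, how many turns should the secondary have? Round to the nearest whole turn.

N_s/N_p = V_s/V_p, so N_s = 240 × 19.0/120 = 38.0 ≈ 38 turns.

N_s = 38 turns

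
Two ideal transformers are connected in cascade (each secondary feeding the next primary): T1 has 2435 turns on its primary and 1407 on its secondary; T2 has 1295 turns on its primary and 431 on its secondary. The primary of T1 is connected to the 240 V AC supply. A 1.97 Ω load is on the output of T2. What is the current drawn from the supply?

I_supply ≈ 4.51 A

Secondary of T1: V = 240.00 × 1407/2435 = 138.68 V.
Secondary of T2: V = 138.68 × 431/1295 = 46.154 V.
I_load = 46.154/1.97 = 23.429 A, so P_out = 46.154 × 23.429 = 1081.3 W.
All ideal ⇒ P_in = P_out, so I_supply = 1081.3/240 = 4.51 A.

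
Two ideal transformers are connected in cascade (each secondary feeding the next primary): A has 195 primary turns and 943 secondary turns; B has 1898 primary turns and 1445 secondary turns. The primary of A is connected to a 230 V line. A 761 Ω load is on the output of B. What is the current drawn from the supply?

Secondary of A: V = 230.00 × 943/195 = 1112.3 V.
Secondary of B: V = 1112.3 × 1445/1898 = 846.79 V.
I_load = 846.79/761 = 1.1127 A, so P_out = 846.79 × 1.1127 = 942.26 W.
All ideal ⇒ P_in = P_out, so I_supply = 942.26/230 = 4.10 A.

I_supply ≈ 4.10 A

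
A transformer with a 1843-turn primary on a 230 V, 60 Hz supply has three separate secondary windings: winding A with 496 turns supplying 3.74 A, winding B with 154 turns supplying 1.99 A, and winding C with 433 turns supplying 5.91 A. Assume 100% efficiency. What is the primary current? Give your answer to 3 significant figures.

V_A = 230 × 496/1843 = 61.899 V; V_B = 230 × 154/1843 = 19.219 V; V_C = 230 × 433/1843 = 54.037 V.
P_out = V_A I_A + V_B I_B + V_C I_C = 61.899×3.74 + 19.219×1.99 + 54.037×5.91 = 231.50 + 38.245 + 319.36 = 589.11 W.
Ideal ⇒ P_in = P_out, so I_p = P_out/V_p = 589.11/230 = 2.56 A.

I_p ≈ 2.56 A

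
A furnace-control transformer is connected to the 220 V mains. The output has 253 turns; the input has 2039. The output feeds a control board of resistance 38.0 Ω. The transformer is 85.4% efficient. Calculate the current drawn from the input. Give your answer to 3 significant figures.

V_out = 220 × 253/2039 = 27.298 V.
I_out = V_out/R = 27.298/38.0 = 0.71836 A.
P_out = V_out I_out = 27.298 × 0.71836 = 19.610 W.
P_in = P_out/η = 19.610/0.854 = 22.962 W.
I_in = P_in/V_in = 22.962/220 = 0.104 A.

I_in ≈ 0.104 A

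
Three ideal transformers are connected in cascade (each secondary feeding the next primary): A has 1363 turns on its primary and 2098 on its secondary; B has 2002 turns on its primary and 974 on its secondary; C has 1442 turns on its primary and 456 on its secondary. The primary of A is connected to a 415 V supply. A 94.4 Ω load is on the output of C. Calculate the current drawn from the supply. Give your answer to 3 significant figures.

I_supply ≈ 0.247 A

Secondary of A: V = 415.00 × 2098/1363 = 638.79 V.
Secondary of B: V = 638.79 × 974/2002 = 310.78 V.
Secondary of C: V = 310.78 × 456/1442 = 98.277 V.
I_load = 98.277/94.4 = 1.0411 A, so P_out = 98.277 × 1.0411 = 102.31 W.
All ideal ⇒ P_in = P_out, so I_supply = 102.31/415 = 0.247 A.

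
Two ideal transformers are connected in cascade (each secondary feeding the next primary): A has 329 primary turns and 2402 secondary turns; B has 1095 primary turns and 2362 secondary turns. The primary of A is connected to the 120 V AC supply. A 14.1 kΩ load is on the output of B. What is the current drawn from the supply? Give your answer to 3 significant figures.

After A: V = 120.00 × 2402/329 = 876.11 V.
After B: V = 876.11 × 2362/1095 = 1889.8 V.
I_load = 1889.8/14100 = 0.13403 A, so P_out = 1889.8 × 0.13403 = 253.30 W.
All ideal ⇒ P_in = P_out, so I_supply = 253.30/120 = 2.11 A.

I_supply ≈ 2.11 A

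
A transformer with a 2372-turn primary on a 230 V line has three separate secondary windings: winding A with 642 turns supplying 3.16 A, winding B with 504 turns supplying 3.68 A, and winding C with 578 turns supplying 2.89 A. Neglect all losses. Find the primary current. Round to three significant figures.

I_p ≈ 2.34 A

V_A = 230 × 642/2372 = 62.251 V; V_B = 230 × 504/2372 = 48.870 V; V_C = 230 × 578/2372 = 56.046 V.
P_out = V_A I_A + V_B I_B + V_C I_C = 62.251×3.16 + 48.870×3.68 + 56.046×2.89 = 196.71 + 179.84 + 161.97 = 538.53 W.
Ideal ⇒ P_in = P_out, so I_p = P_out/V_p = 538.53/230 = 2.34 A.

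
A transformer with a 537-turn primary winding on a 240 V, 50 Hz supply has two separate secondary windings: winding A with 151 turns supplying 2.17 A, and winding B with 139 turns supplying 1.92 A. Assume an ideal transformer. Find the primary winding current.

V_A = 240 × 151/537 = 67.486 V; V_B = 240 × 139/537 = 62.123 V.
P_out = V_A I_A + V_B I_B = 67.486×2.17 + 62.123×1.92 = 146.44 + 119.28 = 265.72 W.
Ideal ⇒ P_in = P_out, so I_p = P_out/V_p = 265.72/240 = 1.11 A.

I_p ≈ 1.11 A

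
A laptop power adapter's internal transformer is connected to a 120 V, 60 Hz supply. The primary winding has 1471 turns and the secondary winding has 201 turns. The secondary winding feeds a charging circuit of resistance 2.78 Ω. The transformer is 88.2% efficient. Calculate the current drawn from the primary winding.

V_s = 120 × 201/1471 = 16.397 V.
I_s = V_s/R = 16.397/2.78 = 5.8982 A.
P_out = V_s I_s = 16.397 × 5.8982 = 96.713 W.
P_in = P_out/η = 96.713/0.882 = 109.65 W.
I_p = P_in/V_p = 109.65/120 = 0.914 A.

I_p ≈ 0.914 A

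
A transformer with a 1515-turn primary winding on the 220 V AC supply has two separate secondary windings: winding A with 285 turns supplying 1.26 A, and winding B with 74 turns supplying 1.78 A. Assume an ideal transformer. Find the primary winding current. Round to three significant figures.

I_p ≈ 0.324 A

V_A = 220 × 285/1515 = 41.386 V; V_B = 220 × 74/1515 = 10.746 V.
P_out = V_A I_A + V_B I_B = 41.386×1.26 + 10.746×1.78 = 52.147 + 19.128 = 71.274 W.
Ideal ⇒ P_in = P_out, so I_p = P_out/V_p = 71.274/220 = 0.324 A.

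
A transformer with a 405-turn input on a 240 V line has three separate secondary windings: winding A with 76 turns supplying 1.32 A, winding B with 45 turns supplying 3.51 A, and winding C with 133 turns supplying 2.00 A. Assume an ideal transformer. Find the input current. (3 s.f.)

V_A = 240 × 76/405 = 45.037 V; V_B = 240 × 45/405 = 26.667 V; V_C = 240 × 133/405 = 78.815 V.
P_out = V_A I_A + V_B I_B + V_C I_C = 45.037×1.32 + 26.667×3.51 + 78.815×2.00 = 59.449 + 93.600 + 157.63 = 310.68 W.
Ideal ⇒ P_in = P_out, so I_in = P_out/V_in = 310.68/240 = 1.29 A.

I_in ≈ 1.29 A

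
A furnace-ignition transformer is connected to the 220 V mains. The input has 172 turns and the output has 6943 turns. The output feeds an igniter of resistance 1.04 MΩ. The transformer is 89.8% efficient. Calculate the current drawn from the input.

I_in ≈ 0.384 A

V_out = 220 × 6943/172 = 8880.6 V.
I_out = V_out/R = 8880.6/(1.04×10^6) = 0.0085390 A.
P_out = V_out I_out = 8880.6 × 0.0085390 = 75.831 W.
P_in = P_out/η = 75.831/0.898 = 84.445 W.
I_in = P_in/V_in = 84.445/220 = 0.384 A.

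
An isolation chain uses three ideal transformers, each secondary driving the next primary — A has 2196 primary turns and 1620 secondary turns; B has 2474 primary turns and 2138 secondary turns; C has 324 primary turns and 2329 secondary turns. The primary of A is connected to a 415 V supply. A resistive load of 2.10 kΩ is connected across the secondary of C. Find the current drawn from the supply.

After A: V = 415.00 × 1620/2196 = 306.15 V.
After B: V = 306.15 × 2138/2474 = 264.57 V.
After C: V = 264.57 × 2329/324 = 1901.8 V.
I_load = 1901.8/2100 = 0.90562 A, so P_out = 1901.8 × 0.90562 = 1722.3 W.
All ideal ⇒ P_in = P_out, so I_supply = 1722.3/415 = 4.15 A.

I_supply ≈ 4.15 A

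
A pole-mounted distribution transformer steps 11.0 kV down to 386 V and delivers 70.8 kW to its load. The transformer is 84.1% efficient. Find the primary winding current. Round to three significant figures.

I_p ≈ 7.65 A

P_in = P_out/η = 70800/0.841 = 84185 W.
I_p = P_in/V_p = 84185/11000 = 7.65 A.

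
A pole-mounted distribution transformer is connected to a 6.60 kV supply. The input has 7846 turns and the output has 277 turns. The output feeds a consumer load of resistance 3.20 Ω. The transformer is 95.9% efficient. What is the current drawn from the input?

V_out = 6600 × 277/7846 = 233.01 V.
I_out = V_out/R = 233.01/3.20 = 72.816 A.
P_out = V_out I_out = 233.01 × 72.816 = 16967 W.
P_in = P_out/η = 16967/0.959 = 17692 W.
I_in = P_in/V_in = 17692/6600 = 2.68 A.

I_in ≈ 2.68 A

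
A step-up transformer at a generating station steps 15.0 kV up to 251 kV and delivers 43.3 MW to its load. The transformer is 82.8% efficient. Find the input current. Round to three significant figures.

P_in = P_out/η = 4.33×10^7/0.828 = 5.2295×10^7 W.
I_in = P_in/V_in = 5.2295×10^7/15000 = 3490 A.

I_in ≈ 3490 A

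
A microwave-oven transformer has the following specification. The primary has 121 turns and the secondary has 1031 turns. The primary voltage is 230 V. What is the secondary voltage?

V_s/V_p = N_s/N_p, so V_s = 230 × 1031/121 = 1960 V.

V_s ≈ 1960 V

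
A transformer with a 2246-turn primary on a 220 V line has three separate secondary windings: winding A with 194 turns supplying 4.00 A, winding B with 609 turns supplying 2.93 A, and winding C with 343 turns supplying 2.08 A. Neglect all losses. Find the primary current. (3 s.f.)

V_A = 220 × 194/2246 = 19.003 V; V_B = 220 × 609/2246 = 59.653 V; V_C = 220 × 343/2246 = 33.598 V.
P_out = V_A I_A + V_B I_B + V_C I_C = 19.003×4.00 + 59.653×2.93 + 33.598×2.08 = 76.011 + 174.78 + 69.883 = 320.68 W.
Ideal ⇒ P_in = P_out, so I_p = P_out/V_p = 320.68/220 = 1.46 A.

I_p ≈ 1.46 A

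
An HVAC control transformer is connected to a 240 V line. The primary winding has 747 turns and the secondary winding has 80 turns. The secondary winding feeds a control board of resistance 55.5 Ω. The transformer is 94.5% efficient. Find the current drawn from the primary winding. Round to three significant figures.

V_s = 240 × 80/747 = 25.703 V.
I_s = V_s/R = 25.703/55.5 = 0.46311 A.
P_out = V_s I_s = 25.703 × 0.46311 = 11.903 W.
P_in = P_out/η = 11.903/0.945 = 12.596 W.
I_p = P_in/V_p = 12.596/240 = 0.0525 A.

I_p ≈ 0.0525 A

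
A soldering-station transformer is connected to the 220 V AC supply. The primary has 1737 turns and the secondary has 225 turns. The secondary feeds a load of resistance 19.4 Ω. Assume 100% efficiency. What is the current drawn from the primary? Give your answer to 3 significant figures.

I_p ≈ 0.190 A

V_s = V_p × N_s/N_p = 220 × 225/1737 = 28.497 V.
I_s = V_s/R = 28.497/19.4 = 1.4689 A.
For an ideal transformer I_p N_p = I_s N_s, so I_p = 1.4689 × 225/1737 = 0.190 A.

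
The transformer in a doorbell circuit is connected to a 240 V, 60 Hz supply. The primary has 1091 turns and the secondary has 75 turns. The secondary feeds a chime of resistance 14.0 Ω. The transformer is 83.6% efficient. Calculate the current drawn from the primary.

I_p ≈ 0.0969 A

V_s = 240 × 75/1091 = 16.499 V.
I_s = V_s/R = 16.499/14.0 = 1.1785 A.
P_out = V_s I_s = 16.499 × 1.1785 = 19.443 W.
P_in = P_out/η = 19.443/0.836 = 23.257 W.
I_p = P_in/V_p = 23.257/240 = 0.0969 A.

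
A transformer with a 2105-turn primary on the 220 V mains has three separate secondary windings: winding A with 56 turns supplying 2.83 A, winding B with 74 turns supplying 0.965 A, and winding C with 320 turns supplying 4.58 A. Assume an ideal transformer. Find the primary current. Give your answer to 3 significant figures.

I_p ≈ 0.805 A

V_A = 220 × 56/2105 = 5.8527 V; V_B = 220 × 74/2105 = 7.7340 V; V_C = 220 × 320/2105 = 33.444 V.
P_out = V_A I_A + V_B I_B + V_C I_C = 5.8527×2.83 + 7.7340×0.965 + 33.444×4.58 = 16.563 + 7.4633 + 153.17 = 177.20 W.
Ideal ⇒ P_in = P_out, so I_p = P_out/V_p = 177.20/220 = 0.805 A.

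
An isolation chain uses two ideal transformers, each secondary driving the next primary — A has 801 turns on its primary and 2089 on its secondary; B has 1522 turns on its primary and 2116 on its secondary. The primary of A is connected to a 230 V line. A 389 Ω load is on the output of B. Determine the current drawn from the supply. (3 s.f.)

I_supply ≈ 7.77 A

Secondary of A: V = 230.00 × 2089/801 = 599.84 V.
Secondary of B: V = 599.84 × 2116/1522 = 833.94 V.
I_load = 833.94/389 = 2.1438 A, so P_out = 833.94 × 2.1438 = 1787.8 W.
All ideal ⇒ P_in = P_out, so I_supply = 1787.8/230 = 7.77 A.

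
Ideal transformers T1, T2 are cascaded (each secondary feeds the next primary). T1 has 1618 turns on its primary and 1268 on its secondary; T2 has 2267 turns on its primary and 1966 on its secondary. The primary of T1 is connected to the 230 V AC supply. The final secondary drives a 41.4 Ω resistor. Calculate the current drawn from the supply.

After T1: V = 230.00 × 1268/1618 = 180.25 V.
After T2: V = 180.25 × 1966/2267 = 156.31 V.
I_load = 156.31/41.4 = 3.7757 A, so P_out = 156.31 × 3.7757 = 590.20 W.
All ideal ⇒ P_in = P_out, so I_supply = 590.20/230 = 2.57 A.

I_supply ≈ 2.57 A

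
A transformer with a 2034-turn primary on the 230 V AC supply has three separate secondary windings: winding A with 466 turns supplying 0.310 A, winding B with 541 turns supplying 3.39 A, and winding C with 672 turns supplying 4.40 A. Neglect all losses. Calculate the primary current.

V_A = 230 × 466/2034 = 52.694 V; V_B = 230 × 541/2034 = 61.175 V; V_C = 230 × 672/2034 = 75.988 V.
P_out = V_A I_A + V_B I_B + V_C I_C = 52.694×0.310 + 61.175×3.39 + 75.988×4.40 = 16.335 + 207.38 + 334.35 = 558.07 W.
Ideal ⇒ P_in = P_out, so I_p = P_out/V_p = 558.07/230 = 2.43 A.

I_p ≈ 2.43 A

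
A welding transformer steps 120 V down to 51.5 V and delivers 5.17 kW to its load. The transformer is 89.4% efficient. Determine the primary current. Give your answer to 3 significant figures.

I_p ≈ 48.2 A

P_in = P_out/η = 5170/0.894 = 5783.0 W.
I_p = P_in/V_p = 5783.0/120 = 48.2 A.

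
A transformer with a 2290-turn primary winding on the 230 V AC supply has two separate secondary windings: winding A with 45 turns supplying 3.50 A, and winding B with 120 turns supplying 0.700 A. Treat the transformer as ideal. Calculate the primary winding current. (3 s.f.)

V_A = 230 × 45/2290 = 4.5197 V; V_B = 230 × 120/2290 = 12.052 V.
P_out = V_A I_A + V_B I_B = 4.5197×3.50 + 12.052×0.700 = 15.819 + 8.4367 = 24.255 W.
Ideal ⇒ P_in = P_out, so I_p = P_out/V_p = 24.255/230 = 0.105 A.

I_p ≈ 0.105 A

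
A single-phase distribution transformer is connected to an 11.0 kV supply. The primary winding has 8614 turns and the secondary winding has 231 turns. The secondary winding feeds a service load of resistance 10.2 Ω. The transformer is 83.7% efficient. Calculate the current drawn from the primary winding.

I_p ≈ 0.927 A

V_s = 11000 × 231/8614 = 294.98 V.
I_s = V_s/R = 294.98/10.2 = 28.920 A.
P_out = V_s I_s = 294.98 × 28.920 = 8531.0 W.
P_in = P_out/η = 8531.0/0.837 = 10192 W.
I_p = P_in/V_p = 10192/11000 = 0.927 A.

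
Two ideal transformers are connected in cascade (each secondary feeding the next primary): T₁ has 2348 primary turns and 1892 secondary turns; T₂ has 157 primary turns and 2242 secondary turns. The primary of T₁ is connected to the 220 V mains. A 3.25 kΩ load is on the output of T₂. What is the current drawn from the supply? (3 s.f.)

Secondary of T₁: V = 220.00 × 1892/2348 = 177.27 V.
Secondary of T₂: V = 177.27 × 2242/157 = 2531.5 V.
I_load = 2531.5/3250 = 0.77893 A, so P_out = 2531.5 × 0.77893 = 1971.9 W.
All ideal ⇒ P_in = P_out, so I_supply = 1971.9/220 = 8.96 A.

I_supply ≈ 8.96 A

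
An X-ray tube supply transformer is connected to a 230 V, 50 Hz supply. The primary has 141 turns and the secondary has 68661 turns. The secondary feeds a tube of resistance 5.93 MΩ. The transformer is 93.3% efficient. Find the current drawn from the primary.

V_s = 230 × 68661/141 = 112000 V.
I_s = V_s/R = 112000/(5.93×10^6) = 0.018887 A.
P_out = V_s I_s = 112000 × 0.018887 = 2115.4 W.
P_in = P_out/η = 2115.4/0.933 = 2267.3 W.
I_p = P_in/V_p = 2267.3/230 = 9.86 A.

I_p ≈ 9.86 A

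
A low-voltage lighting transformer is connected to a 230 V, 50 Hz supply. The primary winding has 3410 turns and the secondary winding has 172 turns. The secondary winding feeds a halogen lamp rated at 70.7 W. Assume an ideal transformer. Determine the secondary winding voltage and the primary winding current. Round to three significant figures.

V_s = V_p × N_s/N_p = 230 × 172/3410 = 11.601 V.
I_s = P/V_s = 70.7/11.601 = 6.0942 A.
I_p = I_s × N_s/N_p = 6.0942 × 172/3410 = 0.307 A.

V_s ≈ 11.6 V, I_p ≈ 0.307 A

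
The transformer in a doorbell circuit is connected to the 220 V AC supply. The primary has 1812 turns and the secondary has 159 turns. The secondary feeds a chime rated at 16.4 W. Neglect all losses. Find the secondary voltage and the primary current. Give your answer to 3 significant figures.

V_s = V_p × N_s/N_p = 220 × 159/1812 = 19.305 V.
I_s = P/V_s = 16.4/19.305 = 0.84954 A.
I_p = I_s × N_s/N_p = 0.84954 × 159/1812 = 0.0745 A.

V_s ≈ 19.3 V, I_p ≈ 0.0745 A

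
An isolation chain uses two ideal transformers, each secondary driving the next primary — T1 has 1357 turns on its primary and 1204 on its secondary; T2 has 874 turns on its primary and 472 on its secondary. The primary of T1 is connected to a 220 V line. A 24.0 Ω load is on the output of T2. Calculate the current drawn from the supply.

After T1: V = 220.00 × 1204/1357 = 195.20 V.
After T2: V = 195.20 × 472/874 = 105.41 V.
I_load = 105.41/24.0 = 4.3923 A, so P_out = 105.41 × 4.3923 = 463.01 W.
All ideal ⇒ P_in = P_out, so I_supply = 463.01/220 = 2.10 A.

I_supply ≈ 2.10 A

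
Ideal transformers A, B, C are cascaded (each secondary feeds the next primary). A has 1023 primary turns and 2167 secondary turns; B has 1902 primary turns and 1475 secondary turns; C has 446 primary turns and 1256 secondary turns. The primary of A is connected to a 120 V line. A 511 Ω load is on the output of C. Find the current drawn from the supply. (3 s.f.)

After A: V = 120.00 × 2167/1023 = 254.19 V.
After B: V = 254.19 × 1475/1902 = 197.13 V.
After C: V = 197.13 × 1256/446 = 555.14 V.
I_load = 555.14/511 = 1.0864 A, so P_out = 555.14 × 1.0864 = 603.09 W.
All ideal ⇒ P_in = P_out, so I_supply = 603.09/120 = 5.03 A.

I_supply ≈ 5.03 A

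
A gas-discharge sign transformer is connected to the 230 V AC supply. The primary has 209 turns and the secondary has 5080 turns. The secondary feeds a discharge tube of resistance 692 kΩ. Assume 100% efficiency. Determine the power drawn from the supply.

V_s = V_p × N_s/N_p = 230 × 5080/209 = 5590.4 V.
I_s = V_s/R = 5590.4/692000 = 0.0080787 A.
I_p = I_s × N_s/N_p = 0.0080787 × 5080/209 = 0.19636 A.
P = V_p I_p = 230 × 0.19636 = 45.2 W.

P ≈ 45.2 W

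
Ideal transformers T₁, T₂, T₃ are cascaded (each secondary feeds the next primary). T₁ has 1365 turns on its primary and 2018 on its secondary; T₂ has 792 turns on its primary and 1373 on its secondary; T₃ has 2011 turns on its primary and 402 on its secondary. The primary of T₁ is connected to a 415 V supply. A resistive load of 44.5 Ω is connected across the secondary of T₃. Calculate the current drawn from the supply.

Secondary of T₁: V = 415.00 × 2018/1365 = 613.53 V.
Secondary of T₂: V = 613.53 × 1373/792 = 1063.6 V.
Secondary of T₃: V = 1063.6 × 402/2011 = 212.62 V.
I_load = 212.62/44.5 = 4.7779 A, so P_out = 212.62 × 4.7779 = 1015.9 W.
All ideal ⇒ P_in = P_out, so I_supply = 1015.9/415 = 2.45 A.

I_supply ≈ 2.45 A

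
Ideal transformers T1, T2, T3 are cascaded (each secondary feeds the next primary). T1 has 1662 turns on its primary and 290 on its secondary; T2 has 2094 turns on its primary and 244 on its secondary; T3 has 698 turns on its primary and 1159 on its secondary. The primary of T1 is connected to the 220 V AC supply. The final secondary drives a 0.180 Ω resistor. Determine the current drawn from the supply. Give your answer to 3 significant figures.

I_supply ≈ 1.39 A

After T1: V = 220.00 × 290/1662 = 38.387 V.
After T2: V = 38.387 × 244/2094 = 4.4730 V.
After T3: V = 4.4730 × 1159/698 = 7.4273 V.
I_load = 7.4273/0.180 = 41.263 A, so P_out = 7.4273 × 41.263 = 306.47 W.
All ideal ⇒ P_in = P_out, so I_supply = 306.47/220 = 1.39 A.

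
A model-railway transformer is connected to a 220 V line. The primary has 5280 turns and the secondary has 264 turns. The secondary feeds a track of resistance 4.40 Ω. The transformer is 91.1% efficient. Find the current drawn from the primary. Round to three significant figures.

V_s = 220 × 264/5280 = 11.000 V.
I_s = V_s/R = 11.000/4.40 = 2.5000 A.
P_out = V_s I_s = 11.000 × 2.5000 = 27.500 W.
P_in = P_out/η = 27.500/0.911 = 30.187 W.
I_p = P_in/V_p = 30.187/220 = 0.137 A.

I_p ≈ 0.137 A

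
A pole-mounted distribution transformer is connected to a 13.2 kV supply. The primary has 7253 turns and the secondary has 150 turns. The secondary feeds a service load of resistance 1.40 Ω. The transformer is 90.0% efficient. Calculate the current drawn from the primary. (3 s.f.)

I_p ≈ 4.48 A

V_s = 13200 × 150/7253 = 272.99 V.
I_s = V_s/R = 272.99/1.40 = 194.99 A.
P_out = V_s I_s = 272.99 × 194.99 = 53231 W.
P_in = P_out/η = 53231/0.900 = 59146 W.
I_p = P_in/V_p = 59146/13200 = 4.48 A.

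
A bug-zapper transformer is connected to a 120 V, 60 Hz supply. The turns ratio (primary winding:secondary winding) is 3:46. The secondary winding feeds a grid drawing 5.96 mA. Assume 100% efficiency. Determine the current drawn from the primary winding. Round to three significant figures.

I_p ≈ 0.0914 A

For an ideal transformer I_p N_p = I_s N_s, so I_p = 0.00596 × 46/3 = 0.0914 A.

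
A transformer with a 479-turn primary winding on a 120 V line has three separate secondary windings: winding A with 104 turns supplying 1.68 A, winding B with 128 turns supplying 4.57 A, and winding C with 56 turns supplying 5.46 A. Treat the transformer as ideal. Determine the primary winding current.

V_A = 120 × 104/479 = 26.054 V; V_B = 120 × 128/479 = 32.067 V; V_C = 120 × 56/479 = 14.029 V.
P_out = V_A I_A + V_B I_B + V_C I_C = 26.054×1.68 + 32.067×4.57 + 14.029×5.46 = 43.771 + 146.55 + 76.600 = 266.92 W.
Ideal ⇒ P_in = P_out, so I_p = P_out/V_p = 266.92/120 = 2.22 A.

I_p ≈ 2.22 A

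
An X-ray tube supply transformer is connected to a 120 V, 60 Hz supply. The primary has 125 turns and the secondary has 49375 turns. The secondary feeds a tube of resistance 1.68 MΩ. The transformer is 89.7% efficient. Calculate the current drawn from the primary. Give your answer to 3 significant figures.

I_p ≈ 12.4 A

V_s = 120 × 49375/125 = 47400 V.
I_s = V_s/R = 47400/(1.68×10^6) = 0.028214 A.
P_out = V_s I_s = 47400 × 0.028214 = 1337.4 W.
P_in = P_out/η = 1337.4/0.897 = 1490.9 W.
I_p = P_in/V_p = 1490.9/120 = 12.4 A.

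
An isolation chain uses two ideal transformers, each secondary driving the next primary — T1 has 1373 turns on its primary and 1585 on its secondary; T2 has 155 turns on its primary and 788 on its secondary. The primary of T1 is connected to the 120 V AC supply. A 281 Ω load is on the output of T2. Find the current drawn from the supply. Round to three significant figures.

Secondary of T1: V = 120.00 × 1585/1373 = 138.53 V.
Secondary of T2: V = 138.53 × 788/155 = 704.26 V.
I_load = 704.26/281 = 2.5063 A, so P_out = 704.26 × 2.5063 = 1765.1 W.
All ideal ⇒ P_in = P_out, so I_supply = 1765.1/120 = 14.7 A.

I_supply ≈ 14.7 A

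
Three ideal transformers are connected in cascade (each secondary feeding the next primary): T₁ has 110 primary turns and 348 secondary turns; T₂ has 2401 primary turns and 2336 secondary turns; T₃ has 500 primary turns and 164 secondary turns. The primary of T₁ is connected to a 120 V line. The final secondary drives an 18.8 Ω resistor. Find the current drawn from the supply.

After T₁: V = 120.00 × 348/110 = 379.64 V.
After T₂: V = 379.64 × 2336/2401 = 369.36 V.
After T₃: V = 369.36 × 164/500 = 121.15 V.
I_load = 121.15/18.8 = 6.4441 A, so P_out = 121.15 × 6.4441 = 780.70 W.
All ideal ⇒ P_in = P_out, so I_supply = 780.70/120 = 6.51 A.

I_supply ≈ 6.51 A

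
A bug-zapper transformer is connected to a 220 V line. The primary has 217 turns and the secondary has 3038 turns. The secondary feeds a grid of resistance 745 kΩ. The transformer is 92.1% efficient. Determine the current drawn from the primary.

I_p ≈ 0.0628 A

V_s = 220 × 3038/217 = 3080.0 V.
I_s = V_s/R = 3080.0/745000 = 0.0041342 A.
P_out = V_s I_s = 3080.0 × 0.0041342 = 12.733 W.
P_in = P_out/η = 12.733/0.921 = 13.826 W.
I_p = P_in/V_p = 13.826/220 = 0.0628 A.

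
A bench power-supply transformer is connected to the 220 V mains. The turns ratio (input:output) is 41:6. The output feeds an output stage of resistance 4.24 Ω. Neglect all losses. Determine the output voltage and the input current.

V_out ≈ 32.2 V, I_in ≈ 1.11 A

V_out = V_in × N_out/N_in = 220 × 6/41 = 32.195 V.
I_out = V_out/R = 32.195/4.24 = 7.5932 A.
I_in = I_out × N_out/N_in = 7.5932 × 6/41 = 1.11 A.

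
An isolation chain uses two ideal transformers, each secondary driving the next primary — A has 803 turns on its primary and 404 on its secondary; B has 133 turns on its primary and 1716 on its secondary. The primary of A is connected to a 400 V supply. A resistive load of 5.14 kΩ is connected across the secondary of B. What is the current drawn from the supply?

I_supply ≈ 3.28 A

Secondary of A: V = 400.00 × 404/803 = 201.25 V.
Secondary of B: V = 201.25 × 1716/133 = 2596.5 V.
I_load = 2596.5/5140 = 0.50516 A, so P_out = 2596.5 × 0.50516 = 1311.7 W.
All ideal ⇒ P_in = P_out, so I_supply = 1311.7/400 = 3.28 A.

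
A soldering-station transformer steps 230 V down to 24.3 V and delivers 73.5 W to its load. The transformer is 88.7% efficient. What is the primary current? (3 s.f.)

I_p ≈ 0.360 A

P_in = P_out/η = 73.5/0.887 = 82.864 W.
I_p = P_in/V_p = 82.864/230 = 0.360 A.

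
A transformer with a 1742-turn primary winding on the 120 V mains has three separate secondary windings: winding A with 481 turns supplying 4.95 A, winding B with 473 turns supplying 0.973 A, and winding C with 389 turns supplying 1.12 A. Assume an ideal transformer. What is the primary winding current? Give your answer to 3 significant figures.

V_A = 120 × 481/1742 = 33.134 V; V_B = 120 × 473/1742 = 32.583 V; V_C = 120 × 389/1742 = 26.797 V.
P_out = V_A I_A + V_B I_B + V_C I_C = 33.134×4.95 + 32.583×0.973 + 26.797×1.12 = 164.01 + 31.703 + 30.012 = 225.73 W.
Ideal ⇒ P_in = P_out, so I_p = P_out/V_p = 225.73/120 = 1.88 A.

I_p ≈ 1.88 A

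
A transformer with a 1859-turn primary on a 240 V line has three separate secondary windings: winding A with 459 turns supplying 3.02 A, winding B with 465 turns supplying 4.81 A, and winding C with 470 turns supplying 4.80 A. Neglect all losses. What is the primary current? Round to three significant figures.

I_p ≈ 3.16 A

V_A = 240 × 459/1859 = 59.258 V; V_B = 240 × 465/1859 = 60.032 V; V_C = 240 × 470/1859 = 60.678 V.
P_out = V_A I_A + V_B I_B + V_C I_C = 59.258×3.02 + 60.032×4.81 + 60.678×4.80 = 178.96 + 288.76 + 291.25 = 758.97 W.
Ideal ⇒ P_in = P_out, so I_p = P_out/V_p = 758.97/240 = 3.16 A.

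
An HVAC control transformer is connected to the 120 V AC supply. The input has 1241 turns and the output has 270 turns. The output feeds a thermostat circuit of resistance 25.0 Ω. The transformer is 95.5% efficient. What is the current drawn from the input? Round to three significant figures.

I_in ≈ 0.238 A

V_out = 120 × 270/1241 = 26.108 V.
I_out = V_out/R = 26.108/25.0 = 1.0443 A.
P_out = V_out I_out = 26.108 × 1.0443 = 27.265 W.
P_in = P_out/η = 27.265/0.955 = 28.550 W.
I_in = P_in/V_in = 28.550/120 = 0.238 A.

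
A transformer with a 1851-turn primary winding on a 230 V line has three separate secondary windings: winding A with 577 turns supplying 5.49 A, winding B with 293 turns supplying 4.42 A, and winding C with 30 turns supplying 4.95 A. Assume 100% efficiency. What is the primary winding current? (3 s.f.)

V_A = 230 × 577/1851 = 71.696 V; V_B = 230 × 293/1851 = 36.407 V; V_C = 230 × 30/1851 = 3.7277 V.
P_out = V_A I_A + V_B I_B + V_C I_C = 71.696×5.49 + 36.407×4.42 + 3.7277×4.95 = 393.61 + 160.92 + 18.452 = 572.99 W.
Ideal ⇒ P_in = P_out, so I_p = P_out/V_p = 572.99/230 = 2.49 A.

I_p ≈ 2.49 A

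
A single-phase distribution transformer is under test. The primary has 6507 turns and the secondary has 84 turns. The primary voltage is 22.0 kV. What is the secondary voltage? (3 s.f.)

V_s/V_p = N_s/N_p, so V_s = 22000 × 84/6507 = 284 V.

V_s ≈ 284 V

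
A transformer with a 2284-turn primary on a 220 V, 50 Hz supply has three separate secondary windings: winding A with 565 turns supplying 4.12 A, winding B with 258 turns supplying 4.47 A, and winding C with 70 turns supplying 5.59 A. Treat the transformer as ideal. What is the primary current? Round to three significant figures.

V_A = 220 × 565/2284 = 54.422 V; V_B = 220 × 258/2284 = 24.851 V; V_C = 220 × 70/2284 = 6.7426 V.
P_out = V_A I_A + V_B I_B + V_C I_C = 54.422×4.12 + 24.851×4.47 + 6.7426×5.59 = 224.22 + 111.08 + 37.691 = 372.99 W.
Ideal ⇒ P_in = P_out, so I_p = P_out/V_p = 372.99/220 = 1.70 A.

I_p ≈ 1.70 A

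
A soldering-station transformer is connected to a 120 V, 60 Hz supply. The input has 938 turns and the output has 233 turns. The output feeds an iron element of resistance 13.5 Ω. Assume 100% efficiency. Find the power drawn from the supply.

V_out = V_in × N_out/N_in = 120 × 233/938 = 29.808 V.
I_out = V_out/R = 29.808/13.5 = 2.2080 A.
I_in = I_out × N_out/N_in = 2.2080 × 233/938 = 0.54847 A.
P = V_in I_in = 120 × 0.54847 = 65.8 W.

P ≈ 65.8 W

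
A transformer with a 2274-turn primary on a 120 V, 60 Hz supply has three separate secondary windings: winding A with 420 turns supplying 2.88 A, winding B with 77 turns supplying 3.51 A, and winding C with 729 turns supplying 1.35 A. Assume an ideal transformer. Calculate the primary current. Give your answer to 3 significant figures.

V_A = 120 × 420/2274 = 22.164 V; V_B = 120 × 77/2274 = 4.0633 V; V_C = 120 × 729/2274 = 38.470 V.
P_out = V_A I_A + V_B I_B + V_C I_C = 22.164×2.88 + 4.0633×3.51 + 38.470×1.35 = 63.831 + 14.262 + 51.934 = 130.03 W.
Ideal ⇒ P_in = P_out, so I_p = P_out/V_p = 130.03/120 = 1.08 A.

I_p ≈ 1.08 A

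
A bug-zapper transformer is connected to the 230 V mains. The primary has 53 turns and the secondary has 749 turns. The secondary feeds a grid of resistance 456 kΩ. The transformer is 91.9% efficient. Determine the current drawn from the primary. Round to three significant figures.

I_p ≈ 0.110 A

V_s = 230 × 749/53 = 3250.4 V.
I_s = V_s/R = 3250.4/456000 = 0.0071280 A.
P_out = V_s I_s = 3250.4 × 0.0071280 = 23.169 W.
P_in = P_out/η = 23.169/0.919 = 25.211 W.
I_p = P_in/V_p = 25.211/230 = 0.110 A.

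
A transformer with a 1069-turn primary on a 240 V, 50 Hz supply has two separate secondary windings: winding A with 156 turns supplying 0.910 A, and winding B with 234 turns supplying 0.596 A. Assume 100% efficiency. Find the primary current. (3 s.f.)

I_p ≈ 0.263 A

V_A = 240 × 156/1069 = 35.023 V; V_B = 240 × 234/1069 = 52.535 V.
P_out = V_A I_A + V_B I_B = 35.023×0.910 + 52.535×0.596 = 31.871 + 31.311 = 63.182 W.
Ideal ⇒ P_in = P_out, so I_p = P_out/V_p = 63.182/240 = 0.263 A.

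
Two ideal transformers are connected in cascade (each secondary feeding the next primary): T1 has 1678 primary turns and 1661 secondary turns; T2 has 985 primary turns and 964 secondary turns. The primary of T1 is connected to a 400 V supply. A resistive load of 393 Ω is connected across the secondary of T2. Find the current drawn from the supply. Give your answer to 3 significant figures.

Secondary of T1: V = 400.00 × 1661/1678 = 395.95 V.
Secondary of T2: V = 395.95 × 964/985 = 387.51 V.
I_load = 387.51/393 = 0.98602 A, so P_out = 387.51 × 0.98602 = 382.09 W.
All ideal ⇒ P_in = P_out, so I_supply = 382.09/400 = 0.955 A.

I_supply ≈ 0.955 A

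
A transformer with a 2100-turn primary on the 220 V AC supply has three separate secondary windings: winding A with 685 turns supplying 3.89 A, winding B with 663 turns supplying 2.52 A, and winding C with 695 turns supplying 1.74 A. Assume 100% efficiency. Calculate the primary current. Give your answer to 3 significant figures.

I_p ≈ 2.64 A

V_A = 220 × 685/2100 = 71.762 V; V_B = 220 × 663/2100 = 69.457 V; V_C = 220 × 695/2100 = 72.810 V.
P_out = V_A I_A + V_B I_B + V_C I_C = 71.762×3.89 + 69.457×2.52 + 72.810×1.74 = 279.15 + 175.03 + 126.69 = 580.87 W.
Ideal ⇒ P_in = P_out, so I_p = P_out/V_p = 580.87/220 = 2.64 A.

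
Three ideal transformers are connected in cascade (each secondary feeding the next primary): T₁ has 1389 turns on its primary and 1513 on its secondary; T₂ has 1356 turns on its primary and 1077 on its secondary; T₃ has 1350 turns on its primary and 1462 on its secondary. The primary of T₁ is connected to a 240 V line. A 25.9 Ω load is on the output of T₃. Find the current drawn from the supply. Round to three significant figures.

I_supply ≈ 8.13 A

Secondary of T₁: V = 240.00 × 1513/1389 = 261.43 V.
Secondary of T₂: V = 261.43 × 1077/1356 = 207.64 V.
Secondary of T₃: V = 207.64 × 1462/1350 = 224.86 V.
I_load = 224.86/25.9 = 8.6820 A, so P_out = 224.86 × 8.6820 = 1952.2 W.
All ideal ⇒ P_in = P_out, so I_supply = 1952.2/240 = 8.13 A.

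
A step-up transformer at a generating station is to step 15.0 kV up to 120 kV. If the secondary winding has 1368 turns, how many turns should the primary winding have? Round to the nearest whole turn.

N_p/N_s = V_p/V_s, so N_p = 1368 × 15000/120000 = 171.0 ≈ 171 turns.

N_p = 171 turns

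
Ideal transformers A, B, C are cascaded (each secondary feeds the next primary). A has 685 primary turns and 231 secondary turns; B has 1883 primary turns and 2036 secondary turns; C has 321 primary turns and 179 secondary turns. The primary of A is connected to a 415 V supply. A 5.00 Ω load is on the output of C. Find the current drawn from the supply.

I_supply ≈ 3.43 A

After A: V = 415.00 × 231/685 = 139.95 V.
After B: V = 139.95 × 2036/1883 = 151.32 V.
After C: V = 151.32 × 179/321 = 84.381 V.
I_load = 84.381/5.00 = 16.876 A, so P_out = 84.381 × 16.876 = 1424.0 W.
All ideal ⇒ P_in = P_out, so I_supply = 1424.0/415 = 3.43 A.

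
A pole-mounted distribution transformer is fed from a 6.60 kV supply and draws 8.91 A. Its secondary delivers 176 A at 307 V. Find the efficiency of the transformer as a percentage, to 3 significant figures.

P_in = 6600 × 8.91 = 58806.0 W.
P_out = 307 × 176 = 54032.0 W.
η = P_out/P_in = 54032.0/58806.0 = 0.919.

η ≈ 91.9%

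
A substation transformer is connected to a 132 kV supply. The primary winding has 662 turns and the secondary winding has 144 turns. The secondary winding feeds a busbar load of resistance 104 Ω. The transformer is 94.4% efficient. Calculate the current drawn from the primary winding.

I_p ≈ 63.6 A

V_s = 132000 × 144/662 = 28713 V.
I_s = V_s/R = 28713/104 = 276.09 A.
P_out = V_s I_s = 28713 × 276.09 = 7.9273×10^6 W.
P_in = P_out/η = 7.9273×10^6/0.944 = 8.3975×10^6 W.
I_p = P_in/V_p = 8.3975×10^6/132000 = 63.6 A.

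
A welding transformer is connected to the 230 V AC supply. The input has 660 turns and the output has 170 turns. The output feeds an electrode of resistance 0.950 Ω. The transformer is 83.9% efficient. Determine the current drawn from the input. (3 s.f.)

I_in ≈ 19.1 A

V_out = 230 × 170/660 = 59.242 V.
I_out = V_out/R = 59.242/0.950 = 62.360 A.
P_out = V_out I_out = 59.242 × 62.360 = 3694.4 W.
P_in = P_out/η = 3694.4/0.839 = 4403.3 W.
I_in = P_in/V_in = 4403.3/230 = 19.1 A.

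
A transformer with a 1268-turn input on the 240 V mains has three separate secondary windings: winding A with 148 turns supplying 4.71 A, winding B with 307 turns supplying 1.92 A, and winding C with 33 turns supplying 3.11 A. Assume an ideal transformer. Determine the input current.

V_A = 240 × 148/1268 = 28.013 V; V_B = 240 × 307/1268 = 58.107 V; V_C = 240 × 33/1268 = 6.2461 V.
P_out = V_A I_A + V_B I_B + V_C I_C = 28.013×4.71 + 58.107×1.92 + 6.2461×3.11 = 131.94 + 111.57 + 19.425 = 262.93 W.
Ideal ⇒ P_in = P_out, so I_in = P_out/V_in = 262.93/240 = 1.10 A.

I_in ≈ 1.10 A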